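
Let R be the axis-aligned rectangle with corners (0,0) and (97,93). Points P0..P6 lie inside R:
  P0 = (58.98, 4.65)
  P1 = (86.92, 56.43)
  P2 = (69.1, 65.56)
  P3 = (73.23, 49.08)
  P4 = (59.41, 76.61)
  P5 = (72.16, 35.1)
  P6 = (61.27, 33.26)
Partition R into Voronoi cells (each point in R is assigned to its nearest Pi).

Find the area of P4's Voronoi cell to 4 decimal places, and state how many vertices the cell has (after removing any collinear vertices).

1. box [0,97]×[0,93]: [(0, 0) (97, 0) (97, 93) (0, 93)]
2. ⊥bis P4·P0 via (59.195,40.63): [(0, 40.9837) (97, 40.4041) (97, 93) (0, 93)]  |A|=5073.6909
3. ⊥bis P4·P1 via (73.165,66.52): [(0, 40.9837) (54.1953, 40.6599) (92.5894, 93) (0, 93)]  |A|=3832.5895
4. ⊥bis P4·P2 via (64.255,71.085): [(0, 40.9837) (29.7264, 40.8061) (89.2458, 93) (0, 93)]  |A|=3102.1722
5. ⊥bis P4·P3 via (66.32,62.845): [(0, 40.9837) (22.5036, 40.8493) (39.5124, 49.3876) (89.2458, 93) (0, 93)]  |A|=3070.9694
6. ⊥bis P4·P5 via (65.785,55.855): [(0, 40.9837) (17.0373, 40.8819) (31.2883, 45.2592) (39.5124, 49.3876) (89.2458, 93) (0, 93)]  |A|=3058.773
7. ⊥bis P4·P6 via (60.34,54.935): [(0, 52.346) (45.0923, 54.2808) (89.2458, 93) (0, 93)]  |A|=2644.3545
8. canonical 4-gon: [(0, 52.346) (45.0923, 54.2808) (89.2458, 93) (0, 93)]
9. shoelace: 2644.3545

Area of P4's cell: 2644.3545 (4 vertices)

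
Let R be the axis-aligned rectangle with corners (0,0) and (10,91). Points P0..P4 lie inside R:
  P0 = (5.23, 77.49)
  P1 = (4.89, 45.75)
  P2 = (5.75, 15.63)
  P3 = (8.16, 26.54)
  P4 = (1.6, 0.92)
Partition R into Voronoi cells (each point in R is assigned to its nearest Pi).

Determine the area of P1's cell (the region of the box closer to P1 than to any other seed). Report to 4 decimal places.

Area of P1's cell: 257.3523

1. box [0,10]×[0,91]: [(0, 0) (10, 0) (10, 91) (0, 91)]
2. ⊥bis P1·P0 via (5.06,61.62): [(0, 61.6742) (0, 0) (10, 0) (10, 61.5671)]  |A|=616.2064
3. ⊥bis P1·P2 via (5.32,30.69): [(0, 61.6742) (0, 30.5381) (10, 30.8236) (10, 61.5671)]  |A|=309.3978
4. ⊥bis P1·P3 via (6.525,36.145): [(0, 61.6742) (0, 35.0343) (10, 36.7365) (10, 61.5671)]  |A|=257.3523
5. ⊥bis P1·P4 via (3.245,23.335): [(0, 61.6742) (0, 35.0343) (10, 36.7365) (10, 61.5671)]  |A|=257.3523
6. canonical 4-gon: [(0, 61.6742) (0, 35.0343) (10, 36.7365) (10, 61.5671)]
7. shoelace: 257.3523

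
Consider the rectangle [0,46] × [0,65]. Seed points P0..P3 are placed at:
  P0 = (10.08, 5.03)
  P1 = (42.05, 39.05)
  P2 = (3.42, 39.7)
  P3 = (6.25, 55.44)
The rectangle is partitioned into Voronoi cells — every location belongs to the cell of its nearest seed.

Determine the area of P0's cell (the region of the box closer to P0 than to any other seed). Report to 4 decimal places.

Area of P0's cell: 859.8454

1. box [0,46]×[0,65]: [(0, 0) (46, 0) (46, 65) (0, 65)]
2. ⊥bis P0·P1 via (26.065,22.04): [(0, 46.5344) (0, 0) (46, 0) (46, 3.3063)]  |A|=1146.3341
3. ⊥bis P0·P2 via (6.75,22.365): [(22.4997, 25.3905) (0, 21.0683) (0, 0) (46, 0) (46, 3.3063)]  |A|=859.8454
4. ⊥bis P0·P3 via (8.165,30.235): [(22.4997, 25.3905) (0, 21.0683) (0, 0) (46, 0) (46, 3.3063)]  |A|=859.8454
5. canonical 5-gon: [(22.4997, 25.3905) (0, 21.0683) (0, 0) (46, 0) (46, 3.3063)]
6. shoelace: 859.8454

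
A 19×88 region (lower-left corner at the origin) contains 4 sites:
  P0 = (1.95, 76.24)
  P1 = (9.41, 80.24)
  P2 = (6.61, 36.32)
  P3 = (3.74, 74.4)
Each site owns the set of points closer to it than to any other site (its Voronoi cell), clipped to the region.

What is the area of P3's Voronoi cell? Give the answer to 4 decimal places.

1. box [0,19]×[0,88]: [(0, 0) (19, 0) (19, 88) (0, 88)]
2. ⊥bis P3·P0 via (2.845,75.32): [(0, 72.5523) (0, 0) (19, 0) (19, 88) (15.8792, 88)]  |A|=1549.3516
3. ⊥bis P3·P1 via (6.575,77.32): [(5.7371, 78.1335) (0, 72.5523) (0, 0) (19, 0) (19, 65.2567)]  |A|=1383.1347
4. ⊥bis P3·P2 via (5.175,55.36): [(5.7371, 78.1335) (0, 72.5523) (0, 54.97) (19, 56.402) (19, 65.2567)]  |A|=325.1014
5. canonical 5-gon: [(5.7371, 78.1335) (0, 72.5523) (0, 54.97) (19, 56.402) (19, 65.2567)]
6. shoelace: 325.1014

Area of P3's cell: 325.1014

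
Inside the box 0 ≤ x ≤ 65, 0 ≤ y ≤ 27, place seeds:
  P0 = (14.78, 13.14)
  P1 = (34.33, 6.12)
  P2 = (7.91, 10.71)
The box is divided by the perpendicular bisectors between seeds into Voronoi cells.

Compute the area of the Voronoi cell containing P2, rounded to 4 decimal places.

Area of P2's cell: 291.2734

1. box [0,65]×[0,27]: [(0, 0) (65, 0) (65, 27) (0, 27)]
2. ⊥bis P2·P0 via (11.345,11.925): [(0, 0) (15.563, 0) (6.0128, 27) (0, 27)]  |A|=291.2734
3. ⊥bis P2·P1 via (21.12,8.415): [(0, 0) (15.563, 0) (6.0128, 27) (0, 27)]  |A|=291.2734
4. canonical 4-gon: [(0, 0) (15.563, 0) (6.0128, 27) (0, 27)]
5. shoelace: 291.2734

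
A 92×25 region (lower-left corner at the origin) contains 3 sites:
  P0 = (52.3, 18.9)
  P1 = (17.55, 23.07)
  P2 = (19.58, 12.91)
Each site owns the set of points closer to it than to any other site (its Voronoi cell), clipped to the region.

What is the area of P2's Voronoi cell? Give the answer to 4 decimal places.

Area of P2's cell: 662.7168

1. box [0,92]×[0,25]: [(0, 0) (92, 0) (92, 25) (0, 25)]
2. ⊥bis P2·P0 via (35.94,15.905): [(0, 0) (38.8517, 0) (34.275, 25) (0, 25)]  |A|=914.0837
3. ⊥bis P2·P1 via (18.565,17.99): [(0, 14.2807) (0, 0) (38.8517, 0) (34.9587, 21.2655)]  |A|=662.7168
4. canonical 4-gon: [(0, 14.2807) (0, 0) (38.8517, 0) (34.9587, 21.2655)]
5. shoelace: 662.7168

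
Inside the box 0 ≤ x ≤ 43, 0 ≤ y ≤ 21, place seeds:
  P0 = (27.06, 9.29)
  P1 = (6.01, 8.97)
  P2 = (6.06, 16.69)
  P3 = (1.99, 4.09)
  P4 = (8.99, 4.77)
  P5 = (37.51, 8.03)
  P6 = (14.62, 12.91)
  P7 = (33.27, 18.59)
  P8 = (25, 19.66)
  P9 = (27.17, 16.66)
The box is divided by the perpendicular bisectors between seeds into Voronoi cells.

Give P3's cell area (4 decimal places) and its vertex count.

1. box [0,43]×[0,21]: [(0, 0) (43, 0) (43, 21) (0, 21)]
2. ⊥bis P3·P0 via (14.525,6.69): [(0, 0) (15.9126, 0) (11.5568, 21) (0, 21)]  |A|=288.4294
3. ⊥bis P3·P1 via (4,6.53): [(0, 9.8251) (0, 0) (11.927, 0)]  |A|=58.5917
4. ⊥bis P3·P2 via (4.025,10.39): [(0, 9.8251) (0, 0) (11.927, 0)]  |A|=58.5917
5. ⊥bis P3·P4 via (5.49,4.43): [(5.3979, 5.3785) (0, 9.8251) (0, 0) (5.9203, 0)]  |A|=42.4384
6. ⊥bis P3·P5 via (19.75,6.06): [(5.3979, 5.3785) (0, 9.8251) (0, 0) (5.9203, 0)]  |A|=42.4384
7. ⊥bis P3·P6 via (8.305,8.5): [(5.3979, 5.3785) (0, 9.8251) (0, 0) (5.9203, 0)]  |A|=42.4384
8. ⊥bis P3·P7 via (17.63,11.34): [(5.3979, 5.3785) (0, 9.8251) (0, 0) (5.9203, 0)]  |A|=42.4384
9. ⊥bis P3·P8 via (13.495,11.875): [(5.3979, 5.3785) (0, 9.8251) (0, 0) (5.9203, 0)]  |A|=42.4384
10. ⊥bis P3·P9 via (14.58,10.375): [(5.3979, 5.3785) (0, 9.8251) (0, 0) (5.9203, 0)]  |A|=42.4384
11. canonical 4-gon: [(5.3979, 5.3785) (0, 9.8251) (0, 0) (5.9203, 0)]
12. shoelace: 42.4384

Area of P3's cell: 42.4384 (4 vertices)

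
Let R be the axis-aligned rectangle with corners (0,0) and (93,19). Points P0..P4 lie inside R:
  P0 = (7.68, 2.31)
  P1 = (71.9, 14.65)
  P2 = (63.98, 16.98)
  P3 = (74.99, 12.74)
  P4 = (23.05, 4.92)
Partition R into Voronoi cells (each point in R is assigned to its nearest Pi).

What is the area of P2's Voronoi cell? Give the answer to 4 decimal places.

Area of P2's cell: 420.6588

1. box [0,93]×[0,19]: [(0, 0) (93, 0) (93, 19) (0, 19)]
2. ⊥bis P2·P0 via (35.83,9.645): [(38.3432, 0) (93, 0) (93, 19) (33.3924, 19)]  |A|=1085.5121
3. ⊥bis P2·P1 via (67.94,15.815): [(38.3432, 0) (63.2874, 0) (68.877, 19) (33.3924, 19)]  |A|=574.0735
4. ⊥bis P2·P3 via (69.485,14.86): [(38.3432, 0) (63.2874, 0) (68.877, 19) (33.3924, 19)]  |A|=574.0735
5. ⊥bis P2·P4 via (43.515,10.95): [(46.7414, 0) (63.2874, 0) (68.877, 19) (41.1431, 19)]  |A|=420.6588
6. canonical 4-gon: [(46.7414, 0) (63.2874, 0) (68.877, 19) (41.1431, 19)]
7. shoelace: 420.6588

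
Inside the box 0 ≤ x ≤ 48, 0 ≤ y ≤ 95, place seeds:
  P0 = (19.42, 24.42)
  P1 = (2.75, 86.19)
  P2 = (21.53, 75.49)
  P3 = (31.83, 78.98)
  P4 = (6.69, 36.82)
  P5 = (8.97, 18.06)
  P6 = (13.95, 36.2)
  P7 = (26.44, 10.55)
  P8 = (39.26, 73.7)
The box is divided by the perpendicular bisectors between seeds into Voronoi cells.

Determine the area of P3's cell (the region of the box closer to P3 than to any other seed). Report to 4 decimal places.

1. box [0,48]×[0,95]: [(0, 0) (48, 0) (48, 95) (0, 95)]
2. ⊥bis P3·P0 via (25.625,51.7): [(0, 57.5286) (48, 46.6107) (48, 95) (0, 95)]  |A|=2060.6584
3. ⊥bis P3·P1 via (17.29,82.585): [(10.4862, 55.1434) (48, 46.6107) (48, 95) (20.3681, 95)]  |A|=1458.2893
4. ⊥bis P3·P2 via (26.68,77.235): [(36.1428, 49.3077) (48, 46.6107) (48, 95) (20.6606, 95)]  |A|=911.4825
5. ⊥bis P3·P4 via (19.26,57.9): [(36.1428, 49.3077) (48, 46.6107) (48, 95) (20.6606, 95)]  |A|=911.4825
6. ⊥bis P3·P5 via (20.4,48.52): [(36.1428, 49.3077) (48, 46.6107) (48, 95) (20.6606, 95)]  |A|=911.4825
7. ⊥bis P3·P6 via (22.89,57.59): [(35.0599, 52.5036) (48, 47.0952) (48, 95) (20.6606, 95)]  |A|=890.8605
8. ⊥bis P3·P7 via (29.135,44.765): [(35.0599, 52.5036) (48, 47.0952) (48, 95) (20.6606, 95)]  |A|=890.8605
9. ⊥bis P3·P8 via (35.545,76.34): [(29.7475, 68.1818) (48, 93.8666) (48, 95) (20.6606, 95)]  |A|=376.9398
10. canonical 4-gon: [(29.7475, 68.1818) (48, 93.8666) (48, 95) (20.6606, 95)]
11. shoelace: 376.9398

Area of P3's cell: 376.9398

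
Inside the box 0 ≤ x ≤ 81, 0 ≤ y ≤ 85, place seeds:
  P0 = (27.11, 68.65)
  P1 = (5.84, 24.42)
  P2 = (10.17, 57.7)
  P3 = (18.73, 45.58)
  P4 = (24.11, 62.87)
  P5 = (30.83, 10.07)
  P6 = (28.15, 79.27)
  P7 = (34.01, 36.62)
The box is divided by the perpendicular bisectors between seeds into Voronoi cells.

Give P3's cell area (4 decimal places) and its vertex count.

1. box [0,81]×[0,85]: [(0, 0) (81, 0) (81, 85) (0, 85)]
2. ⊥bis P3·P0 via (22.92,57.115): [(0, 65.4405) (0, 0) (81, 0) (81, 36.0179)]  |A|=4109.0652
3. ⊥bis P3·P1 via (12.285,35): [(0, 65.4405) (0, 42.4836) (69.7404, 0) (81, 0) (81, 36.0179)]  |A|=2627.6527
4. ⊥bis P3·P2 via (14.45,51.64): [(22.4458, 57.2872) (0.7976, 41.9977) (69.7404, 0) (81, 0) (81, 36.0179)]  |A|=2358.6522
5. ⊥bis P3·P4 via (21.42,54.225): [(19.1223, 54.9399) (0.7976, 41.9977) (69.7404, 0) (81, 0) (81, 35.6859)]  |A|=2244.316
6. ⊥bis P3·P5 via (24.78,27.825): [(63.6725, 41.0776) (19.1223, 54.9399) (0.7976, 41.9977) (24.3204, 27.6684)]  |A|=854.9562
7. ⊥bis P3·P6 via (23.44,62.425): [(63.6725, 41.0776) (19.1223, 54.9399) (0.7976, 41.9977) (24.3204, 27.6684)]  |A|=854.9562
8. ⊥bis P3·P7 via (26.37,41.1): [(32.1149, 50.8971) (19.1223, 54.9399) (0.7976, 41.9977) (20.0274, 30.2836)]  |A|=390.1123
9. canonical 4-gon: [(32.1149, 50.8971) (19.1223, 54.9399) (0.7976, 41.9977) (20.0274, 30.2836)]
10. shoelace: 390.1123

Area of P3's cell: 390.1123 (4 vertices)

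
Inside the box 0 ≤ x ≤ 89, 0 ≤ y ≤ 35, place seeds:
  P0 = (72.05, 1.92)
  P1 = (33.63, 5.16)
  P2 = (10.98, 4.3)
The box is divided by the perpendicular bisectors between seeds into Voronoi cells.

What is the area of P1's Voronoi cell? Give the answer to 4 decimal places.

Area of P1's cell: 1126.8995

1. box [0,89]×[0,35]: [(0, 0) (89, 0) (89, 35) (0, 35)]
2. ⊥bis P1·P0 via (52.84,3.54): [(0, 0) (52.5415, 0) (55.4931, 35) (0, 35)]  |A|=1890.6042
3. ⊥bis P1·P2 via (22.305,4.73): [(22.4846, 0) (52.5415, 0) (55.4931, 35) (21.1557, 35)]  |A|=1126.8995
4. canonical 4-gon: [(22.4846, 0) (52.5415, 0) (55.4931, 35) (21.1557, 35)]
5. shoelace: 1126.8995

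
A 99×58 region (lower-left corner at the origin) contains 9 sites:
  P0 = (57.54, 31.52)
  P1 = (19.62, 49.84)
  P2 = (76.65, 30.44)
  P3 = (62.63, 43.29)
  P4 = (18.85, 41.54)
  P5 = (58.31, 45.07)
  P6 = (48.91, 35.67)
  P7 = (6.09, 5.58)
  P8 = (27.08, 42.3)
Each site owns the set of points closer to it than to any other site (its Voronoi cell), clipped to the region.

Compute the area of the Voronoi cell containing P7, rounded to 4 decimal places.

1. box [0,99]×[0,58]: [(0, 0) (99, 0) (99, 58) (0, 58)]
2. ⊥bis P7·P0 via (31.815,18.55): [(0, 0) (41.1675, 0) (11.9251, 58) (0, 58)]  |A|=1539.6872
3. ⊥bis P7·P1 via (12.855,27.71): [(0, 31.6397) (0, 0) (41.1675, 0) (29.8099, 22.527)]  |A|=935.2781
4. ⊥bis P7·P2 via (41.37,18.01): [(0, 31.6397) (0, 0) (41.1675, 0) (29.8099, 22.527)]  |A|=935.2781
5. ⊥bis P7·P3 via (34.36,24.435): [(0, 31.6397) (0, 0) (41.1675, 0) (29.8099, 22.527)]  |A|=935.2781
6. ⊥bis P7·P4 via (12.47,23.56): [(0, 27.9848) (0, 0) (41.1675, 0) (32.9536, 16.2916)]  |A|=796.4437
7. ⊥bis P7·P5 via (32.2,25.325): [(0, 27.9848) (0, 0) (41.1675, 0) (32.9536, 16.2916)]  |A|=796.4437
8. ⊥bis P7·P6 via (27.5,20.625): [(29.7451, 17.4301) (0, 27.9848) (0, 0) (41.1675, 0) (39.0702, 4.1599)]  |A|=780.4628
9. ⊥bis P7·P8 via (16.585,23.94): [(30.9345, 15.7375) (25.0734, 19.0878) (0, 27.9848) (0, 0) (41.1675, 0) (39.0702, 4.1599)]  |A|=777.495
10. canonical 6-gon: [(30.9345, 15.7375) (25.0734, 19.0878) (0, 27.9848) (0, 0) (41.1675, 0) (39.0702, 4.1599)]
11. shoelace: 777.495

Area of P7's cell: 777.4950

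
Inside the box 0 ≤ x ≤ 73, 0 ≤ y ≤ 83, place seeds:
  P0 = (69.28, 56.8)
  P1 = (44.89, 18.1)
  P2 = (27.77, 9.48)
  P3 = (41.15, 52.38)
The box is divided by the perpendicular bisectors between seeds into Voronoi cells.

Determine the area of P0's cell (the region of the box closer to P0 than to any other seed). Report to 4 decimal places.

Area of P0's cell: 930.0153

1. box [0,73]×[0,83]: [(0, 0) (73, 0) (73, 83) (0, 83)]
2. ⊥bis P0·P1 via (57.085,37.45): [(0, 73.4268) (73, 27.4198) (73, 83) (0, 83)]  |A|=2378.0964
3. ⊥bis P0·P2 via (48.525,33.14): [(0, 75.707) (9.2322, 67.6084) (73, 27.4198) (73, 83) (0, 83)]  |A|=2367.5707
4. ⊥bis P0·P3 via (55.215,54.59): [(57.9986, 36.8742) (73, 27.4198) (73, 83) (50.751, 83)]  |A|=930.0153
5. canonical 4-gon: [(57.9986, 36.8742) (73, 27.4198) (73, 83) (50.751, 83)]
6. shoelace: 930.0153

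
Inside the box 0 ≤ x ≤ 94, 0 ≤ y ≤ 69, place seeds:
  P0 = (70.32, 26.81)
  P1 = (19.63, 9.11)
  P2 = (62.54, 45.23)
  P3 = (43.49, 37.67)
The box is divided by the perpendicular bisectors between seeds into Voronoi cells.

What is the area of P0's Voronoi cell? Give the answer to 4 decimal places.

Area of P0's cell: 1651.6442

1. box [0,94]×[0,69]: [(0, 0) (94, 0) (94, 69) (0, 69)]
2. ⊥bis P0·P1 via (44.975,17.96): [(51.2463, 0) (94, 0) (94, 69) (27.1528, 69)]  |A|=3781.2316
3. ⊥bis P0·P2 via (66.43,36.02): [(42.2369, 25.8016) (51.2463, 0) (94, 0) (94, 47.6647)]  |A|=1785.1936
4. ⊥bis P0·P3 via (56.905,32.24): [(56.7863, 31.9468) (47.8232, 9.8032) (51.2463, 0) (94, 0) (94, 47.6647)]  |A|=1651.6442
5. canonical 5-gon: [(56.7863, 31.9468) (47.8232, 9.8032) (51.2463, 0) (94, 0) (94, 47.6647)]
6. shoelace: 1651.6442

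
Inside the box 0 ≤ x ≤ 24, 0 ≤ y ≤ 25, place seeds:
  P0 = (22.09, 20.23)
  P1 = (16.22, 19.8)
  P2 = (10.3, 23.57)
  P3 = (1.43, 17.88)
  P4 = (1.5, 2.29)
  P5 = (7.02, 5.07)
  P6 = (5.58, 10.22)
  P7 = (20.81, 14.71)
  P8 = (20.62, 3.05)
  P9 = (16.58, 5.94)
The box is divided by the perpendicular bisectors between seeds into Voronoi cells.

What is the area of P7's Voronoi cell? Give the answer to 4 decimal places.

Area of P7's cell: 61.5716

1. box [0,24]×[0,25]: [(0, 0) (24, 0) (24, 25) (0, 25)]
2. ⊥bis P7·P0 via (21.45,17.47): [(0, 22.4439) (0, 0) (24, 0) (24, 16.8787)]  |A|=471.8713
3. ⊥bis P7·P1 via (18.515,17.255): [(19.305, 17.9674) (0, 0.5588) (0, 0) (24, 0) (24, 16.8787)]  |A|=260.6249
4. ⊥bis P7·P2 via (15.555,19.14): [(19.305, 17.9674) (0, 0.5588) (0, 0) (24, 0) (24, 16.8787)]  |A|=260.6249
5. ⊥bis P7·P3 via (11.12,16.295): [(19.305, 17.9674) (10.0247, 9.5987) (8.4546, 0) (24, 0) (24, 16.8787)]  |A|=217.2476
6. ⊥bis P7·P4 via (11.155,8.5): [(19.305, 17.9674) (10.2928, 9.8405) (16.6221, 0) (24, 0) (24, 16.8787)]  |A|=175.9644
7. ⊥bis P7·P5 via (13.915,9.89): [(19.305, 17.9674) (12.5357, 11.8631) (20.8287, 0) (24, 0) (24, 16.8787)]  |A|=133.5767
8. ⊥bis P7·P6 via (13.195,12.465): [(19.305, 17.9674) (13.1967, 12.4591) (13.9827, 9.7932) (20.8287, 0) (24, 0) (24, 16.8787)]  |A|=132.4613
9. ⊥bis P7·P8 via (20.715,8.88): [(19.305, 17.9674) (13.1967, 12.4591) (13.9827, 9.7932) (14.5508, 8.9804) (24, 8.8265) (24, 16.8787)]  |A|=76.52
10. ⊥bis P7·P9 via (18.695,10.325): [(19.305, 17.9674) (13.5708, 12.7965) (21.725, 8.8635) (24, 8.8265) (24, 16.8787)]  |A|=61.5716
11. canonical 5-gon: [(19.305, 17.9674) (13.5708, 12.7965) (21.725, 8.8635) (24, 8.8265) (24, 16.8787)]
12. shoelace: 61.5716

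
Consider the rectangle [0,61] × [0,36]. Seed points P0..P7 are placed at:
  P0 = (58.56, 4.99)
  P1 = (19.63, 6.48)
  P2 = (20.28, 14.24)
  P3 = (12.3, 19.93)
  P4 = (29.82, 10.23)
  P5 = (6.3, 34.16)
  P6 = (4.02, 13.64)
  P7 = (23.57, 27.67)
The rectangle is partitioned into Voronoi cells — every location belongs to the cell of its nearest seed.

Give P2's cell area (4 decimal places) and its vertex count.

Area of P2's cell: 112.4440 (5 vertices)

1. box [0,61]×[0,36]: [(0, 0) (61, 0) (61, 36) (0, 36)]
2. ⊥bis P2·P0 via (39.42,9.615): [(0, 0) (37.0966, 0) (45.7957, 36) (0, 36)]  |A|=1492.0616
3. ⊥bis P2·P1 via (19.955,10.36): [(0, 12.0315) (39.2103, 8.7471) (45.7957, 36) (0, 36)]  |A|=1093.9382
4. ⊥bis P2·P3 via (16.29,17.085): [(11.9717, 11.0287) (39.2103, 8.7471) (45.7957, 36) (29.777, 36)]  |A|=578.6815
5. ⊥bis P2·P4 via (25.05,12.235): [(11.9717, 11.0287) (24.1154, 10.0115) (35.0393, 36) (29.777, 36)]  |A|=229.0571
6. ⊥bis P2·P5 via (13.29,24.2): [(29.4498, 35.541) (11.9717, 11.0287) (24.1154, 10.0115) (35.0393, 36) (30.1037, 36)]  |A|=228.9821
7. ⊥bis P2·P6 via (12.15,13.94): [(29.4498, 35.541) (12.2434, 11.4098) (12.2583, 11.0047) (24.1154, 10.0115) (35.0393, 36) (30.1037, 36)]  |A|=228.9242
8. ⊥bis P2·P7 via (21.925,20.955): [(19.477, 21.5547) (12.2434, 11.4098) (12.2583, 11.0047) (24.1154, 10.0115) (28.0814, 19.4468)]  |A|=112.444
9. canonical 5-gon: [(19.477, 21.5547) (12.2434, 11.4098) (12.2583, 11.0047) (24.1154, 10.0115) (28.0814, 19.4468)]
10. shoelace: 112.444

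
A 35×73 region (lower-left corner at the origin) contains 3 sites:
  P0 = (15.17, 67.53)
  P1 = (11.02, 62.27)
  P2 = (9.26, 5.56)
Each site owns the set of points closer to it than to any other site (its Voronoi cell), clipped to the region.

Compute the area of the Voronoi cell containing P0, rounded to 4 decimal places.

Area of P0's cell: 408.2960

1. box [0,35]×[0,73]: [(0, 0) (35, 0) (35, 73) (0, 73)]
2. ⊥bis P0·P1 via (13.095,64.9): [(35, 47.6175) (35, 73) (2.8285, 73)]  |A|=408.296
3. ⊥bis P0·P2 via (12.215,36.545): [(35, 47.6175) (35, 73) (2.8285, 73)]  |A|=408.296
4. canonical 3-gon: [(35, 47.6175) (35, 73) (2.8285, 73)]
5. shoelace: 408.296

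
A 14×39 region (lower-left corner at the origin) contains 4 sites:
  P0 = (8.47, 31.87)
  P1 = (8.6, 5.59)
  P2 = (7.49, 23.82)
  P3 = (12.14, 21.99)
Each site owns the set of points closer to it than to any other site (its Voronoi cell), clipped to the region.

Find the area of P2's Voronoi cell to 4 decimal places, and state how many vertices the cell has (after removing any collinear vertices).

Area of P2's cell: 125.4908 (4 vertices)

1. box [0,14]×[0,39]: [(0, 0) (14, 0) (14, 39) (0, 39)]
2. ⊥bis P2·P0 via (7.98,27.845): [(0, 28.8165) (0, 0) (14, 0) (14, 27.1121)]  |A|=391.5003
3. ⊥bis P2·P1 via (8.045,14.705): [(0, 28.8165) (0, 14.2152) (14, 15.0676) (14, 27.1121)]  |A|=186.5211
4. ⊥bis P2·P3 via (9.815,22.905): [(11.5863, 27.406) (0, 28.8165) (0, 14.2152) (6.5521, 14.6141)]  |A|=125.4908
5. canonical 4-gon: [(11.5863, 27.406) (0, 28.8165) (0, 14.2152) (6.5521, 14.6141)]
6. shoelace: 125.4908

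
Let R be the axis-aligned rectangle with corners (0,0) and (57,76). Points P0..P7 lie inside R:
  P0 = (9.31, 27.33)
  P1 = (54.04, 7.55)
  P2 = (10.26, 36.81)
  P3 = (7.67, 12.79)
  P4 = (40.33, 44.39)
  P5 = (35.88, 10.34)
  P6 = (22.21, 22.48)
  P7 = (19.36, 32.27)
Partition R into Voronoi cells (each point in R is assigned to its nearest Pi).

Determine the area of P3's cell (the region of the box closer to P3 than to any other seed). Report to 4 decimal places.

1. box [0,57]×[0,76]: [(0, 0) (57, 0) (57, 76) (0, 76)]
2. ⊥bis P3·P0 via (8.49,20.06): [(0, 21.0176) (0, 0) (57, 0) (57, 14.5884)]  |A|=1014.7725
3. ⊥bis P3·P1 via (30.855,10.17): [(31.6771, 17.4447) (0, 21.0176) (0, 0) (29.7057, 0)]  |A|=591.9917
4. ⊥bis P3·P2 via (8.965,24.8): [(31.6771, 17.4447) (0, 21.0176) (0, 0) (29.7057, 0)]  |A|=591.9917
5. ⊥bis P3·P4 via (24,28.59): [(31.6771, 17.4447) (0, 21.0176) (0, 0) (29.7057, 0)]  |A|=591.9917
6. ⊥bis P3·P5 via (21.775,11.565): [(22.3767, 18.4937) (0, 21.0176) (0, 0) (20.7706, 0)]  |A|=427.2152
7. ⊥bis P3·P6 via (14.94,17.635): [(21.4534, 7.8616) (13.7168, 19.4705) (0, 21.0176) (0, 0) (20.7706, 0)]  |A|=380.7275
8. ⊥bis P3·P7 via (13.515,22.53): [(21.4534, 7.8616) (13.7168, 19.4705) (0, 21.0176) (0, 0) (20.7706, 0)]  |A|=380.7275
9. canonical 5-gon: [(21.4534, 7.8616) (13.7168, 19.4705) (0, 21.0176) (0, 0) (20.7706, 0)]
10. shoelace: 380.7275

Area of P3's cell: 380.7275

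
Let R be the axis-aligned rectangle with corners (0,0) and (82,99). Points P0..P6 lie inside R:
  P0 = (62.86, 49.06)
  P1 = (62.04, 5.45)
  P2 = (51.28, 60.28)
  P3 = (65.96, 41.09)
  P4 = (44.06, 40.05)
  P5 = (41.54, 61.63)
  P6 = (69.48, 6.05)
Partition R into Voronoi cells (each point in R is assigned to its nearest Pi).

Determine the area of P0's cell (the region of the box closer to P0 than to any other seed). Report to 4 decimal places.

1. box [0,82]×[0,99]: [(0, 0) (82, 0) (82, 99) (0, 99)]
2. ⊥bis P0·P1 via (62.45,27.255): [(0, 28.4292) (82, 26.8874) (82, 99) (0, 99)]  |A|=5850.0174
3. ⊥bis P0·P2 via (57.07,54.67): [(31.0788, 27.8449) (82, 26.8874) (82, 80.3999)]  |A|=1362.4598
4. ⊥bis P0·P3 via (64.41,45.075): [(37.7115, 34.6904) (82, 51.9168) (82, 80.3999)]  |A|=630.7368
5. ⊥bis P0·P4 via (53.46,44.555): [(51.4113, 48.8297) (54.9704, 41.4034) (82, 51.9168) (82, 80.3999)]  |A|=554.7053
6. ⊥bis P0·P5 via (52.2,55.345): [(51.4113, 48.8297) (54.9704, 41.4034) (82, 51.9168) (82, 80.3999)]  |A|=554.7053
7. ⊥bis P0·P6 via (66.17,27.555): [(51.4113, 48.8297) (54.9704, 41.4034) (82, 51.9168) (82, 80.3999)]  |A|=554.7053
8. canonical 4-gon: [(51.4113, 48.8297) (54.9704, 41.4034) (82, 51.9168) (82, 80.3999)]
9. shoelace: 554.7053

Area of P0's cell: 554.7053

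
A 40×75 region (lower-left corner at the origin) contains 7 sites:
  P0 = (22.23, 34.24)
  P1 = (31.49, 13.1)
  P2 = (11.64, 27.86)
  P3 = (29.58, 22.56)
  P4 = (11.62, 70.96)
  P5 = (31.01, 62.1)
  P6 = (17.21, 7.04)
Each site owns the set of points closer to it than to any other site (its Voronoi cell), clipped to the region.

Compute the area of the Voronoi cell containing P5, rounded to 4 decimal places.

Area of P5's cell: 564.3209

1. box [0,40]×[0,75]: [(0, 0) (40, 0) (40, 75) (0, 75)]
2. ⊥bis P5·P0 via (26.62,48.17): [(0, 56.5592) (40, 43.9533) (40, 75) (0, 75)]  |A|=989.749
3. ⊥bis P5·P1 via (31.25,37.6): [(0, 56.5592) (40, 43.9533) (40, 75) (0, 75)]  |A|=989.749
4. ⊥bis P5·P2 via (21.325,44.98): [(0, 57.0438) (1.934, 55.9497) (40, 43.9533) (40, 75) (0, 75)]  |A|=989.2804
5. ⊥bis P5·P3 via (30.295,42.33): [(0, 57.0438) (1.934, 55.9497) (40, 43.9533) (40, 75) (0, 75)]  |A|=989.2804
6. ⊥bis P5·P4 via (21.315,66.53): [(14.6494, 51.9425) (40, 43.9533) (40, 75) (25.1853, 75)]  |A|=564.3209
7. ⊥bis P5·P6 via (24.11,34.57): [(14.6494, 51.9425) (40, 43.9533) (40, 75) (25.1853, 75)]  |A|=564.3209
8. canonical 4-gon: [(14.6494, 51.9425) (40, 43.9533) (40, 75) (25.1853, 75)]
9. shoelace: 564.3209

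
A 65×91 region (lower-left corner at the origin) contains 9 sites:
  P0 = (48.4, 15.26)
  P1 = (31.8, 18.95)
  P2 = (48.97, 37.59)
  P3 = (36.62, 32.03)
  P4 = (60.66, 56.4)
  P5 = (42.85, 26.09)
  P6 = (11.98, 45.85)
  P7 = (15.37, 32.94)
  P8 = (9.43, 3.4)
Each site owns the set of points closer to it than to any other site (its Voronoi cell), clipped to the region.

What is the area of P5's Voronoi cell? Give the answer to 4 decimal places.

Area of P5's cell: 154.4332

1. box [0,65]×[0,91]: [(0, 0) (65, 0) (65, 91) (0, 91)]
2. ⊥bis P5·P0 via (45.625,20.675): [(0, 0) (5.2808, 0) (65, 30.604) (65, 91) (0, 91)]  |A|=5001.1765
3. ⊥bis P5·P1 via (37.325,22.52): [(0, 80.2849) (40.2853, 17.9386) (65, 30.604) (65, 91) (0, 91)]  |A|=3336.6612
4. ⊥bis P5·P2 via (45.91,31.84): [(23.6475, 43.6875) (40.2853, 17.9386) (56.4581, 26.2266)]  |A|=277.1627
5. ⊥bis P5·P3 via (39.735,29.06): [(43.5719, 33.0843) (35.7797, 24.9116) (40.2853, 17.9386) (56.4581, 26.2266)]  |A|=154.4332
6. ⊥bis P5·P4 via (51.755,41.245): [(43.5719, 33.0843) (35.7797, 24.9116) (40.2853, 17.9386) (56.4581, 26.2266)]  |A|=154.4332
7. ⊥bis P5·P6 via (27.415,35.97): [(43.5719, 33.0843) (35.7797, 24.9116) (40.2853, 17.9386) (56.4581, 26.2266)]  |A|=154.4332
8. ⊥bis P5·P7 via (29.11,29.515): [(43.5719, 33.0843) (35.7797, 24.9116) (40.2853, 17.9386) (56.4581, 26.2266)]  |A|=154.4332
9. ⊥bis P5·P8 via (26.14,14.745): [(43.5719, 33.0843) (35.7797, 24.9116) (40.2853, 17.9386) (56.4581, 26.2266)]  |A|=154.4332
10. canonical 4-gon: [(43.5719, 33.0843) (35.7797, 24.9116) (40.2853, 17.9386) (56.4581, 26.2266)]
11. shoelace: 154.4332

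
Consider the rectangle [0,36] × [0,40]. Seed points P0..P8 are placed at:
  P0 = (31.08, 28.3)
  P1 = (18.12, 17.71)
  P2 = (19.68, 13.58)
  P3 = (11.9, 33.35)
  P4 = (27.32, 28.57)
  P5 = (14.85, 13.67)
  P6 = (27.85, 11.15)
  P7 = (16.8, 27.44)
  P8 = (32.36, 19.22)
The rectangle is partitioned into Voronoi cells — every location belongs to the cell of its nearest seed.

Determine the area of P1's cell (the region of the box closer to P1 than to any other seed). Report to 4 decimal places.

Area of P1's cell: 78.0895

1. box [0,36]×[0,40]: [(0, 0) (36, 0) (36, 40) (0, 40)]
2. ⊥bis P1·P0 via (24.6,23.005): [(0, 0) (36, 0) (36, 9.0537) (10.7129, 40) (0, 40)]  |A|=1048.7289
3. ⊥bis P1·P2 via (18.9,15.645): [(0, 8.506) (27.8513, 19.0261) (10.7129, 40) (0, 40)]  |A|=550.9191
4. ⊥bis P1·P3 via (15.01,25.53): [(0, 19.5605) (0, 8.506) (27.8513, 19.0261) (20.6907, 27.7892)]  |A|=274.0595
5. ⊥bis P1·P4 via (22.72,23.14): [(18.3369, 26.8531) (0, 19.5605) (0, 8.506) (27.661, 18.9542)]  |A|=259.3085
6. ⊥bis P1·P5 via (16.485,15.69): [(18.3369, 26.8531) (7.8473, 22.6814) (17.2913, 15.0374) (27.661, 18.9542)]  |A|=119.0055
7. ⊥bis P1·P6 via (22.985,14.43): [(26.6263, 19.8308) (18.3369, 26.8531) (7.8473, 22.6814) (17.2913, 15.0374) (25.4798, 18.1303)]  |A|=117.6232
8. ⊥bis P1·P7 via (17.46,22.575): [(26.6263, 19.8308) (22.5688, 23.2681) (9.3398, 21.4734) (17.2913, 15.0374) (25.4798, 18.1303)]  |A|=80.6635
9. ⊥bis P1·P8 via (25.24,18.465): [(24.9441, 21.2559) (22.5688, 23.2681) (9.3398, 21.4734) (17.2913, 15.0374) (25.2834, 18.0561)]  |A|=78.0895
10. canonical 5-gon: [(24.9441, 21.2559) (22.5688, 23.2681) (9.3398, 21.4734) (17.2913, 15.0374) (25.2834, 18.0561)]
11. shoelace: 78.0895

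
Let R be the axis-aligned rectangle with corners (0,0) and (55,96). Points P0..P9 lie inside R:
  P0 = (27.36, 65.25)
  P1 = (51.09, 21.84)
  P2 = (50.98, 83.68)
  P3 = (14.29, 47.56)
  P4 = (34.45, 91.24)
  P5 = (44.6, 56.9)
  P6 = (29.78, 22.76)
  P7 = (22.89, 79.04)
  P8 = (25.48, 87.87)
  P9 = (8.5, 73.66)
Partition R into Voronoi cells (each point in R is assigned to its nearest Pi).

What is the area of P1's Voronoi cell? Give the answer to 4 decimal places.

Area of P1's cell: 578.4524

1. box [0,55]×[0,96]: [(0, 0) (55, 0) (55, 96) (0, 96)]
2. ⊥bis P1·P0 via (39.225,43.545): [(0, 22.1027) (0, 0) (55, 0) (55, 52.1684)]  |A|=2042.4552
3. ⊥bis P1·P2 via (51.035,52.76): [(0, 22.1027) (0, 0) (55, 0) (55, 52.1684)]  |A|=2042.4552
4. ⊥bis P1·P3 via (32.69,34.7): [(38.6536, 43.2326) (8.4377, 0) (55, 0) (55, 52.1684)]  |A|=1432.8884
5. ⊥bis P1·P4 via (42.77,56.54): [(38.6536, 43.2326) (8.4377, 0) (55, 0) (55, 52.1684)]  |A|=1432.8884
6. ⊥bis P1·P5 via (47.845,39.37): [(34.1869, 36.8417) (8.4377, 0) (55, 0) (55, 40.6945)]  |A|=1281.2069
7. ⊥bis P1·P6 via (40.435,22.3): [(41.1182, 38.1248) (39.4723, 0) (55, 0) (55, 40.6945)]  |A|=578.4524
8. ⊥bis P1·P7 via (36.99,50.44): [(41.1182, 38.1248) (39.4723, 0) (55, 0) (55, 40.6945)]  |A|=578.4524
9. ⊥bis P1·P8 via (38.285,54.855): [(41.1182, 38.1248) (39.4723, 0) (55, 0) (55, 40.6945)]  |A|=578.4524
10. ⊥bis P1·P9 via (29.795,47.75): [(41.1182, 38.1248) (39.4723, 0) (55, 0) (55, 40.6945)]  |A|=578.4524
11. canonical 4-gon: [(41.1182, 38.1248) (39.4723, 0) (55, 0) (55, 40.6945)]
12. shoelace: 578.4524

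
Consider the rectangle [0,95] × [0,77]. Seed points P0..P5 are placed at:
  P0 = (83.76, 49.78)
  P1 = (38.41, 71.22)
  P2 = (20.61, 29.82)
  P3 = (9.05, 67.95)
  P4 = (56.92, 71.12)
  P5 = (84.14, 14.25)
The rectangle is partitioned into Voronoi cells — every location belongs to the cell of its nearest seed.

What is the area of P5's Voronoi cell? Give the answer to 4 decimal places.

Area of P5's cell: 1408.0363

1. box [0,95]×[0,77]: [(0, 0) (95, 0) (95, 77) (0, 77)]
2. ⊥bis P5·P0 via (83.95,32.015): [(0, 31.1171) (0, 0) (95, 0) (95, 32.1332)]  |A|=3004.3902
3. ⊥bis P5·P1 via (61.275,42.735): [(47.4336, 31.6245) (8.0361, 0) (95, 0) (95, 32.1332)]  |A|=2139.3223
4. ⊥bis P5·P2 via (52.375,22.035): [(54.7444, 31.7026) (46.9746, 0) (95, 0) (95, 32.1332)]  |A|=1408.0363
5. ⊥bis P5·P3 via (46.595,41.1): [(54.7444, 31.7026) (46.9746, 0) (95, 0) (95, 32.1332)]  |A|=1408.0363
6. ⊥bis P5·P4 via (70.53,42.685): [(54.7444, 31.7026) (46.9746, 0) (95, 0) (95, 32.1332)]  |A|=1408.0363
7. canonical 4-gon: [(54.7444, 31.7026) (46.9746, 0) (95, 0) (95, 32.1332)]
8. shoelace: 1408.0363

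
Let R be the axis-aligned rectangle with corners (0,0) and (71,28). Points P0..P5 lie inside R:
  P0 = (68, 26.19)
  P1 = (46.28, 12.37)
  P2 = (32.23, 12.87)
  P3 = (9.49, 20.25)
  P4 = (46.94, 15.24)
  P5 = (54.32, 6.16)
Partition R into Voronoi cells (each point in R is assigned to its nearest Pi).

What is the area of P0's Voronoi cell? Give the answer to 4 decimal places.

1. box [0,71]×[0,28]: [(0, 0) (71, 0) (71, 28) (0, 28)]
2. ⊥bis P0·P1 via (57.14,19.28): [(69.4075, 0) (71, 0) (71, 28) (51.5916, 28)]  |A|=294.0124
3. ⊥bis P0·P2 via (50.115,19.53): [(69.4075, 0) (71, 0) (71, 28) (51.5916, 28)]  |A|=294.0124
4. ⊥bis P0·P3 via (38.745,23.22): [(69.4075, 0) (71, 0) (71, 28) (51.5916, 28)]  |A|=294.0124
5. ⊥bis P0·P4 via (57.47,20.715): [(63.0256, 10.03) (69.4075, 0) (71, 0) (71, 28) (53.6822, 28)]  |A|=275.2285
6. ⊥bis P0·P5 via (61.16,16.175): [(59.0985, 17.583) (71, 9.4545) (71, 28) (53.6822, 28)]  |A|=200.5597
7. canonical 4-gon: [(59.0985, 17.583) (71, 9.4545) (71, 28) (53.6822, 28)]
8. shoelace: 200.5597

Area of P0's cell: 200.5597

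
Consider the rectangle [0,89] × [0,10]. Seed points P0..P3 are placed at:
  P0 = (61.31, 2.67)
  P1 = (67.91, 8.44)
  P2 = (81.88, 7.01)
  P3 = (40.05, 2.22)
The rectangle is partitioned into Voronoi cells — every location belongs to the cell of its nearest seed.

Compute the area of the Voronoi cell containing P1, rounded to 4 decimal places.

1. box [0,89]×[0,10]: [(0, 0) (89, 0) (89, 10) (0, 10)]
2. ⊥bis P1·P0 via (64.61,5.555): [(69.4664, 0) (89, 0) (89, 10) (60.724, 10)]  |A|=239.048
3. ⊥bis P1·P2 via (74.895,7.725): [(69.4664, 0) (74.1043, 0) (75.1279, 10) (60.724, 10)]  |A|=95.2086
4. ⊥bis P1·P3 via (53.98,5.33): [(69.4664, 0) (74.1043, 0) (75.1279, 10) (60.724, 10)]  |A|=95.2086
5. canonical 4-gon: [(69.4664, 0) (74.1043, 0) (75.1279, 10) (60.724, 10)]
6. shoelace: 95.2086

Area of P1's cell: 95.2086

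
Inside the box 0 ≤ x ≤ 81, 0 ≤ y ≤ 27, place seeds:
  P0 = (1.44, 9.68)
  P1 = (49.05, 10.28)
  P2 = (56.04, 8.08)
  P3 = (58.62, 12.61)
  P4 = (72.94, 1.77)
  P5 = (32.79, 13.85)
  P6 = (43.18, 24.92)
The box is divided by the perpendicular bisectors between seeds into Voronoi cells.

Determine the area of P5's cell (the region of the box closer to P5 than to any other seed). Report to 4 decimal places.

Area of P5's cell: 577.5990

1. box [0,81]×[0,27]: [(0, 0) (81, 0) (81, 27) (0, 27)]
2. ⊥bis P5·P0 via (17.115,11.765): [(18.6799, 0) (81, 0) (81, 27) (15.0885, 27)]  |A|=1731.1261
3. ⊥bis P5·P1 via (40.92,12.065): [(18.6799, 0) (38.271, 0) (44.1991, 27) (15.0885, 27)]  |A|=657.4728
4. ⊥bis P5·P2 via (44.415,10.965): [(18.6799, 0) (38.271, 0) (44.1991, 27) (15.0885, 27)]  |A|=657.4728
5. ⊥bis P5·P3 via (45.705,13.23): [(18.6799, 0) (38.271, 0) (44.1991, 27) (15.0885, 27)]  |A|=657.4728
6. ⊥bis P5·P4 via (52.865,7.81): [(18.6799, 0) (38.271, 0) (44.1991, 27) (15.0885, 27)]  |A|=657.4728
7. ⊥bis P5·P6 via (37.985,19.385): [(18.6799, 0) (38.271, 0) (41.7511, 15.8503) (29.8716, 27) (15.0885, 27)]  |A|=577.599
8. canonical 5-gon: [(18.6799, 0) (38.271, 0) (41.7511, 15.8503) (29.8716, 27) (15.0885, 27)]
9. shoelace: 577.599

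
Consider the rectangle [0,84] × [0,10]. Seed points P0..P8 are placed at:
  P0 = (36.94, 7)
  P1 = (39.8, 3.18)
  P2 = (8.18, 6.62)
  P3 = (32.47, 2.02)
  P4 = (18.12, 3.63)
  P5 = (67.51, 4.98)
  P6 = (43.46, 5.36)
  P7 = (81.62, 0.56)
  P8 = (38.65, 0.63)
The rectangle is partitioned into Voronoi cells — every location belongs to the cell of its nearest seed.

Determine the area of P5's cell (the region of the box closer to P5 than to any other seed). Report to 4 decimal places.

1. box [0,84]×[0,10]: [(0, 0) (84, 0) (84, 10) (0, 10)]
2. ⊥bis P5·P0 via (52.225,5.99): [(51.8292, 0) (84, 0) (84, 10) (52.49, 10)]  |A|=318.4042
3. ⊥bis P5·P1 via (53.655,4.08): [(53.92, 0) (84, 0) (84, 10) (53.2704, 10)]  |A|=304.0476
4. ⊥bis P5·P2 via (37.845,5.8): [(53.92, 0) (84, 0) (84, 10) (53.2704, 10)]  |A|=304.0476
5. ⊥bis P5·P3 via (49.99,3.5): [(53.92, 0) (84, 0) (84, 10) (53.2704, 10)]  |A|=304.0476
6. ⊥bis P5·P4 via (42.815,4.305): [(53.92, 0) (84, 0) (84, 10) (53.2704, 10)]  |A|=304.0476
7. ⊥bis P5·P6 via (55.485,5.17): [(55.4033, 0) (84, 0) (84, 10) (55.5613, 10)]  |A|=285.1769
8. ⊥bis P5·P7 via (74.565,2.77): [(55.4033, 0) (73.6973, 0) (76.8298, 10) (55.5613, 10)]  |A|=197.8124
9. ⊥bis P5·P8 via (53.08,2.805): [(55.4033, 0) (73.6973, 0) (76.8298, 10) (55.5613, 10)]  |A|=197.8124
10. canonical 4-gon: [(55.4033, 0) (73.6973, 0) (76.8298, 10) (55.5613, 10)]
11. shoelace: 197.8124

Area of P5's cell: 197.8124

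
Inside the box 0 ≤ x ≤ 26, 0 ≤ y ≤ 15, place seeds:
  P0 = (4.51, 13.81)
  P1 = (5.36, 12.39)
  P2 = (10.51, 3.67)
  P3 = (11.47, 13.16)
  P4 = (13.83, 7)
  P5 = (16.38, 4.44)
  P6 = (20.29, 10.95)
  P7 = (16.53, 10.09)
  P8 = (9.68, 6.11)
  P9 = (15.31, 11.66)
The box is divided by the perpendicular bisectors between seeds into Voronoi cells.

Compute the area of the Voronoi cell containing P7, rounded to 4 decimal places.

Area of P7's cell: 14.6511

1. box [0,26]×[0,15]: [(0, 0) (26, 0) (26, 15) (0, 15)]
2. ⊥bis P7·P0 via (10.52,11.95): [(6.8217, 0) (26, 0) (26, 15) (11.4639, 15)]  |A|=252.8581
3. ⊥bis P7·P1 via (10.945,11.24): [(8.6306, 0) (26, 0) (26, 15) (11.7192, 15)]  |A|=237.3765
4. ⊥bis P7·P2 via (13.52,6.88): [(10.6092, 9.6094) (20.8571, 0) (26, 0) (26, 15) (11.7192, 15)]  |A|=178.6315
5. ⊥bis P7·P3 via (14,11.625): [(11.991, 8.3137) (20.8571, 0) (26, 0) (26, 15) (16.0477, 15)]  |A|=159.7176
6. ⊥bis P7·P4 via (15.18,8.545): [(13.1876, 10.286) (24.9593, 0) (26, 0) (26, 15) (16.0477, 15)]  |A|=124.9035
7. ⊥bis P7·P5 via (16.455,7.265): [(13.1876, 10.286) (16.6508, 7.2598) (26, 7.0116) (26, 15) (16.0477, 15)]  |A|=88.3495
8. ⊥bis P7·P6 via (18.41,10.52): [(13.1876, 10.286) (16.6508, 7.2598) (19.171, 7.1929) (17.3853, 15) (16.0477, 15)]  |A|=27.4451
9. ⊥bis P7·P8 via (13.105,8.1): [(13.1876, 10.286) (16.6508, 7.2598) (19.171, 7.1929) (17.3853, 15) (16.0477, 15)]  |A|=27.4451
10. ⊥bis P7·P9 via (15.92,10.875): [(14.1169, 9.4739) (16.6508, 7.2598) (19.171, 7.1929) (17.9653, 12.4643)]  |A|=14.6511
11. canonical 4-gon: [(14.1169, 9.4739) (16.6508, 7.2598) (19.171, 7.1929) (17.9653, 12.4643)]
12. shoelace: 14.6511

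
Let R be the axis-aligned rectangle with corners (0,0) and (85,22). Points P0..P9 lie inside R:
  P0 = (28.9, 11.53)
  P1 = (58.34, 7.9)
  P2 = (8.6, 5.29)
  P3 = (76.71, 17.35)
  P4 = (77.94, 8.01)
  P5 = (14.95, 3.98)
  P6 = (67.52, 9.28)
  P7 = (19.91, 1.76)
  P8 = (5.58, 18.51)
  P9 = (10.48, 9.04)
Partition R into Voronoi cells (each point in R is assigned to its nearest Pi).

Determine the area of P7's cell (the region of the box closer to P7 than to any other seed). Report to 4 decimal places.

Area of P7's cell: 78.1000

1. box [0,85]×[0,22]: [(0, 0) (85, 0) (85, 22) (0, 22)]
2. ⊥bis P7·P0 via (24.405,6.645): [(0, 0) (31.6265, 0) (7.7178, 22) (0, 22)]  |A|=432.7872
3. ⊥bis P7·P1 via (39.125,4.83): [(0, 0) (31.6265, 0) (7.7178, 22) (0, 22)]  |A|=432.7872
4. ⊥bis P7·P2 via (14.255,3.525): [(13.1548, 0) (31.6265, 0) (17.2762, 13.2047)]  |A|=121.9569
5. ⊥bis P7·P3 via (48.31,9.555): [(13.1548, 0) (31.6265, 0) (17.2762, 13.2047)]  |A|=121.9569
6. ⊥bis P7·P4 via (48.925,4.885): [(13.1548, 0) (31.6265, 0) (17.2762, 13.2047)]  |A|=121.9569
7. ⊥bis P7·P5 via (17.43,2.87): [(16.1454, 0) (31.6265, 0) (20.6614, 10.0897)]  |A|=78.1
8. ⊥bis P7·P6 via (43.715,5.52): [(16.1454, 0) (31.6265, 0) (20.6614, 10.0897)]  |A|=78.1
9. ⊥bis P7·P8 via (12.745,10.135): [(16.1454, 0) (31.6265, 0) (20.6614, 10.0897)]  |A|=78.1
10. ⊥bis P7·P9 via (15.195,5.4): [(16.1454, 0) (31.6265, 0) (20.6614, 10.0897)]  |A|=78.1
11. canonical 3-gon: [(16.1454, 0) (31.6265, 0) (20.6614, 10.0897)]
12. shoelace: 78.1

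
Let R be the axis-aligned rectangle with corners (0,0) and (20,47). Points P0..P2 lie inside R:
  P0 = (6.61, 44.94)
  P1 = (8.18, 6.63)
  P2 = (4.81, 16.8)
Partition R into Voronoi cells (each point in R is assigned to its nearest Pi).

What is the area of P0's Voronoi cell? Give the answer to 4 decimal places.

Area of P0's cell: 328.0883

1. box [0,20]×[0,47]: [(0, 0) (20, 0) (20, 47) (0, 47)]
2. ⊥bis P0·P1 via (7.395,25.785): [(0, 25.4819) (20, 26.3016) (20, 47) (0, 47)]  |A|=422.1649
3. ⊥bis P0·P2 via (5.71,30.87): [(0, 31.2352) (20, 29.9559) (20, 47) (0, 47)]  |A|=328.0883
4. canonical 4-gon: [(0, 31.2352) (20, 29.9559) (20, 47) (0, 47)]
5. shoelace: 328.0883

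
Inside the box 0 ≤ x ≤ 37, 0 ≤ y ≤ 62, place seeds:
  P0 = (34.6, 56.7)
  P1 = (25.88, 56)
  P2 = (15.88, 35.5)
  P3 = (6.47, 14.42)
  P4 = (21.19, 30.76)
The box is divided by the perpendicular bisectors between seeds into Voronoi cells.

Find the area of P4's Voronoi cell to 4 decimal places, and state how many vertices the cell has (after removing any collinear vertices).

Area of P4's cell: 602.1991 (5 vertices)

1. box [0,37]×[0,62]: [(0, 0) (37, 0) (37, 62) (0, 62)]
2. ⊥bis P4·P0 via (27.895,43.73): [(0, 58.1507) (0, 0) (37, 0) (37, 39.0231)]  |A|=1797.7138
3. ⊥bis P4·P1 via (23.535,43.38): [(31.3985, 41.9188) (0, 47.7532) (0, 0) (37, 0) (37, 39.0231)]  |A|=1634.4814
4. ⊥bis P4·P2 via (18.535,33.13): [(31.3985, 41.9188) (27.0943, 42.7186) (0, 12.3661) (0, 0) (37, 0) (37, 39.0231)]  |A|=1155.0868
5. ⊥bis P4·P3 via (13.83,22.59): [(31.3985, 41.9188) (27.0943, 42.7186) (11.2229, 24.9386) (37, 1.7171) (37, 39.0231)]  |A|=602.1991
6. canonical 5-gon: [(31.3985, 41.9188) (27.0943, 42.7186) (11.2229, 24.9386) (37, 1.7171) (37, 39.0231)]
7. shoelace: 602.1991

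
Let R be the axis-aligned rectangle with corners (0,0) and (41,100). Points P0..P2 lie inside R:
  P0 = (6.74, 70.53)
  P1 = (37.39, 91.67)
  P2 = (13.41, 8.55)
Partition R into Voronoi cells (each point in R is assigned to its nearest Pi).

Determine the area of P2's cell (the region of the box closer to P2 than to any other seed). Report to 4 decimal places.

1. box [0,41]×[0,100]: [(0, 0) (41, 0) (41, 100) (0, 100)]
2. ⊥bis P2·P0 via (10.075,39.54): [(0, 38.4558) (0, 0) (41, 0) (41, 42.868)]  |A|=1667.1375
3. ⊥bis P2·P1 via (25.4,50.11): [(0, 38.4558) (0, 0) (41, 0) (41, 42.868)]  |A|=1667.1375
4. canonical 4-gon: [(0, 38.4558) (0, 0) (41, 0) (41, 42.868)]
5. shoelace: 1667.1375

Area of P2's cell: 1667.1375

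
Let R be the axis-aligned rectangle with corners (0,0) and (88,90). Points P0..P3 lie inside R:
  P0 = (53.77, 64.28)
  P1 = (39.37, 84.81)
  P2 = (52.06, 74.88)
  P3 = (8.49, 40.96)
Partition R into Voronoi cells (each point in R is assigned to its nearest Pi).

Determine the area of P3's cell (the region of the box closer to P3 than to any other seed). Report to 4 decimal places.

1. box [0,88]×[0,90]: [(0, 0) (88, 0) (88, 90) (0, 90)]
2. ⊥bis P3·P0 via (31.13,52.62): [(0, 0) (58.2302, 0) (11.8786, 90) (0, 90)]  |A|=3154.8991
3. ⊥bis P3·P1 via (23.93,62.885): [(0, 79.737) (0, 0) (58.2302, 0) (26.9322, 60.7708)]  |A|=2843.0944
4. ⊥bis P3·P2 via (30.275,57.92): [(0, 79.737) (0, 0) (58.2302, 0) (26.9322, 60.7708)]  |A|=2843.0944
5. canonical 4-gon: [(0, 79.737) (0, 0) (58.2302, 0) (26.9322, 60.7708)]
6. shoelace: 2843.0944

Area of P3's cell: 2843.0944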